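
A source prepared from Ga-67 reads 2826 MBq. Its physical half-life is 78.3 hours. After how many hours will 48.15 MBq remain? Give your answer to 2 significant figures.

460 hours

Fraction remaining = 48.15/2826 ≈ 0.017038.
n = log₂(2826/48.15) = ln(58.692)/ln 2 ≈ 5.8751 half-lives.
t = n × t½ = 5.8751 × 78.3 ≈ 460.02 hours.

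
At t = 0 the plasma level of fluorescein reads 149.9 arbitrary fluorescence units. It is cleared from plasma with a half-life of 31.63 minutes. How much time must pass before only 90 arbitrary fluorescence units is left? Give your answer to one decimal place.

Fraction remaining = 90/149.9 ≈ 0.6004.
n = log₂(149.9/90) = ln(1.6656)/ln 2 ≈ 0.736 half-lives.
t = n × t½ = 0.736 × 31.63 ≈ 23.28 minutes.

23.3 minutes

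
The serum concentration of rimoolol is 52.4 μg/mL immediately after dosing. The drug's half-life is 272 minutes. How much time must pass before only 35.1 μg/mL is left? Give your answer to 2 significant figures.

160 minutes

Fraction remaining = 35.1/52.4 ≈ 0.66985.
n = log₂(52.4/35.1) = ln(1.4929)/ln 2 ≈ 0.5781 half-lives.
t = n × t½ = 0.5781 × 272 ≈ 157.24 minutes.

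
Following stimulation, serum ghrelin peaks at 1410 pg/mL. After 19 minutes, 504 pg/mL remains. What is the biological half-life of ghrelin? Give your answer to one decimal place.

12.8 minutes

A/A₀ = 504/1410 ≈ 0.35745.
n = log₂(2.7976) ≈ 1.4842 half-lives elapsed in 19 minutes.
t½ = 19/1.4842 ≈ 12.802 minutes.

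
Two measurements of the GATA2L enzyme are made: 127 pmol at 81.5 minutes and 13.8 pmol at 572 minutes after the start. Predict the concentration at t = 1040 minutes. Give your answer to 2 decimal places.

Over Δt = 572 − 81.5 = 490.5 minutes, the level fell by a factor of 127/13.8 ≈ 9.2029.
n = log₂(9.2029) ≈ 3.2021 half-lives, so t½ = 490.5/3.2021 ≈ 153.18 minutes.
From t = 572 to t = 1040: 13.8 × (1/2)^((1040−572)/153.18) ≈ 1.6602 pmol.

1.66 pmol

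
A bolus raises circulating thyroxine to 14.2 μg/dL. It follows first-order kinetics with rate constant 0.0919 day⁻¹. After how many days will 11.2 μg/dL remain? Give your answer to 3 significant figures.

2.58 days

t½ = ln 2 / k = 0.69315 / 0.0919 ≈ 7.5424 days.
Fraction remaining = 11.2/14.2 ≈ 0.78873.
n = log₂(14.2/11.2) = ln(1.2679)/ln 2 ≈ 0.34239 half-lives.
t = n × t½ = 0.34239 × 7.5424 ≈ 2.5825 days.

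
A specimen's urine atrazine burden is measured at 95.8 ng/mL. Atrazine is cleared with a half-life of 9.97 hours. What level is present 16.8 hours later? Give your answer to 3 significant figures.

29.8 ng/mL

Number of half-lives: n = 16.8/9.97 ≈ 1.6851.
Remaining = 95.8 × (1/2)^1.6851 = 95.8 × 0.31099 ≈ 29.793 ng/mL.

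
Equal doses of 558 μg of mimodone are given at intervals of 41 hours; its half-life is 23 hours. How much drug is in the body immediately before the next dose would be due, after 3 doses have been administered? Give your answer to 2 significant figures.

220 μg

The 3 doses were given 123, 82, 41 hours ago.
Total = 558·(1/2)^(123/23) + 558·(1/2)^(82/23) + 558·(1/2)^(41/23)
      = 13.702 + 47.141 + 162.19 ≈ 223.03 μg.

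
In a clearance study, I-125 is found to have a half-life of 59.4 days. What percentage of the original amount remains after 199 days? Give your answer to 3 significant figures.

9.81%

n = 199/59.4 ≈ 3.3502 half-lives.
Fraction remaining = (1/2)^3.3502 ≈ 0.098062, i.e. 9.8062%.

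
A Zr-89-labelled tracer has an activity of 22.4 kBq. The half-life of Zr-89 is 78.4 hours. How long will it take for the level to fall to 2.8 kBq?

235.2 hours

2.8/22.4 = 1/8, so 3 half-lives have elapsed.
t = 3 × 78.4 = 235.2 hours.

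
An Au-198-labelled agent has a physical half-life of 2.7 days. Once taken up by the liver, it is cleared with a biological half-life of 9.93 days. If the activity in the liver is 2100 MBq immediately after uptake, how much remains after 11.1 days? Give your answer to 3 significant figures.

1/t_eff = 1/t_phys + 1/t_biol = 1/2.7 + 1/9.93 = 0.47108 per day.
t_eff = 2.7 × 9.93 / (2.7 + 9.93) ≈ 2.1228 days.
Remaining = 2100 × (1/2)^(11.1/2.1228) = 2100 × (1/2)^5.2289 ≈ 55.995 MBq.

56.0 MBq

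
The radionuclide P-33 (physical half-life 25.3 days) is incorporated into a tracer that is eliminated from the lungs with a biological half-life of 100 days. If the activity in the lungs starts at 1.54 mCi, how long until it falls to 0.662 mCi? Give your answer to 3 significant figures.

24.6 days

1/t_eff = 1/t_phys + 1/t_biol = 1/25.3 + 1/100 = 0.049526 per day.
t_eff = 25.3 × 100 / (25.3 + 100) ≈ 20.192 days.
n = log₂(1.54/0.662) ≈ 1.218; t = 1.218 × 20.192 ≈ 24.594 days.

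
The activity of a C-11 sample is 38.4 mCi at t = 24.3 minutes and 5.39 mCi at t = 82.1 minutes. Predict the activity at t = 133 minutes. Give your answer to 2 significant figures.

0.96 mCi

Over Δt = 82.1 − 24.3 = 57.8 minutes, the level fell by a factor of 38.4/5.39 ≈ 7.1243.
n = log₂(7.1243) ≈ 2.8327 half-lives, so t½ = 57.8/2.8327 ≈ 20.404 minutes.
From t = 82.1 to t = 133: 5.39 × (1/2)^((133−82.1)/20.404) ≈ 0.95641 mCi.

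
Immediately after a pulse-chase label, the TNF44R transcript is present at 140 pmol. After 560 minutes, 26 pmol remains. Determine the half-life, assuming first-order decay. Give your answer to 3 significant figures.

A/A₀ = 26/140 ≈ 0.18571.
n = log₂(5.3846) ≈ 2.4288 half-lives elapsed in 560 minutes.
t½ = 560/2.4288 ≈ 230.56 minutes.

231 minutes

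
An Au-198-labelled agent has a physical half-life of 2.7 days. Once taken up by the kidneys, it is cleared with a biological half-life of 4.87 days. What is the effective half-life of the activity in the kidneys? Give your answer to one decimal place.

1.7 days

1/t_eff = 1/t_phys + 1/t_biol = 1/2.7 + 1/4.87 = 0.57571 per day.
t_eff = 2.7 × 4.87 / (2.7 + 4.87) ≈ 1.737 days.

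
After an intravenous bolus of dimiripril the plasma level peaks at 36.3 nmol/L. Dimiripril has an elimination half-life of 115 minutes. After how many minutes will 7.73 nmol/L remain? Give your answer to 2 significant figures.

Fraction remaining = 7.73/36.3 ≈ 0.21295.
n = log₂(36.3/7.73) = ln(4.696)/ln 2 ≈ 2.2314 half-lives.
t = n × t½ = 2.2314 × 115 ≈ 256.61 minutes.

260 minutes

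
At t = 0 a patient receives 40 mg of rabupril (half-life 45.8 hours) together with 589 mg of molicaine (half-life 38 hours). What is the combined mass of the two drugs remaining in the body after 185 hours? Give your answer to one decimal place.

rabupril: 40 × (1/2)^(185/45.8) = 40 × (1/2)^4.0393 ≈ 2.4328 mg.
molicaine: 589 × (1/2)^(185/38) = 589 × (1/2)^4.8684 ≈ 20.164 mg.
Total = 2.4328 + 20.164 ≈ 22.597 mg.

22.6 mg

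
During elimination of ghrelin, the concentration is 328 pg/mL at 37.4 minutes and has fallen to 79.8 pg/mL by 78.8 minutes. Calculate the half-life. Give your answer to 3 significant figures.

20.3 minutes

Over Δt = 78.8 − 37.4 = 41.4 minutes, the level fell by a factor of 328/79.8 ≈ 4.1103.
n = log₂(4.1103) ≈ 2.0392 half-lives, so t½ = 41.4/2.0392 ≈ 20.302 minutes.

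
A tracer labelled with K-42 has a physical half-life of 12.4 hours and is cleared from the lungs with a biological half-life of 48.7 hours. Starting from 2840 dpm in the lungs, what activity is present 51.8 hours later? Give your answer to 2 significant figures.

1/t_eff = 1/t_phys + 1/t_biol = 1/12.4 + 1/48.7 = 0.10118 per hour.
t_eff = 12.4 × 48.7 / (12.4 + 48.7) ≈ 9.8835 hours.
Remaining = 2840 × (1/2)^(51.8/9.8835) = 2840 × (1/2)^5.2411 ≈ 75.093 dpm.

75 dpm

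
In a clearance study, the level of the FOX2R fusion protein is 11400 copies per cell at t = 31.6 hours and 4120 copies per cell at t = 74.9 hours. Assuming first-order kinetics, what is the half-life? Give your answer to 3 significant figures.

29.5 hours

Over Δt = 74.9 − 31.6 = 43.3 hours, the level fell by a factor of 11400/4120 ≈ 2.767.
n = log₂(2.767) ≈ 1.4683 half-lives, so t½ = 43.3/1.4683 ≈ 29.49 hours.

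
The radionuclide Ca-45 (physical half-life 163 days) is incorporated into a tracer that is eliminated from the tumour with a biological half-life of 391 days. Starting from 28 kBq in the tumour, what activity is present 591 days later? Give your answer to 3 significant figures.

0.796 kBq

1/t_eff = 1/t_phys + 1/t_biol = 1/163 + 1/391 = 0.0086925 per day.
t_eff = 163 × 391 / (163 + 391) ≈ 115.04 days.
Remaining = 28 × (1/2)^(591/115.04) = 28 × (1/2)^5.1373 ≈ 0.79558 kBq.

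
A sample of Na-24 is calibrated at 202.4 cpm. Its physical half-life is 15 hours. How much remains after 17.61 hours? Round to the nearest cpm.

90 cpm

Number of half-lives: n = 17.61/15 ≈ 1.174.
Remaining = 202.4 × (1/2)^1.174 = 202.4 × 0.44319 ≈ 89.702 cpm.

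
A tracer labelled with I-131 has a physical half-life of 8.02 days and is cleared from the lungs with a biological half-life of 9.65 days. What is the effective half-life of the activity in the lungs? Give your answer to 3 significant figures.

1/t_eff = 1/t_phys + 1/t_biol = 1/8.02 + 1/9.65 = 0.22832 per day.
t_eff = 8.02 × 9.65 / (8.02 + 9.65) ≈ 4.3799 days.

4.38 days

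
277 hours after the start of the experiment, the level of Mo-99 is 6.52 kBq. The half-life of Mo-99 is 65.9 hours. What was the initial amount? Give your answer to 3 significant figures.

Number of half-lives elapsed: n = 277/65.9 ≈ 4.2033.
A₀ = A × 2^n = 6.52 × 2^4.2033 = 6.52 × 18.422 ≈ 120.11 kBq.

120 kBq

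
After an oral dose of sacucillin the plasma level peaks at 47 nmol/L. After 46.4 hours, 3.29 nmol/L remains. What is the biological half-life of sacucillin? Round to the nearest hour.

A/A₀ = 3.29/47 ≈ 0.07.
n = log₂(14.286) ≈ 3.8365 half-lives elapsed in 46.4 hours.
t½ = 46.4/3.8365 ≈ 12.094 hours.

12 hours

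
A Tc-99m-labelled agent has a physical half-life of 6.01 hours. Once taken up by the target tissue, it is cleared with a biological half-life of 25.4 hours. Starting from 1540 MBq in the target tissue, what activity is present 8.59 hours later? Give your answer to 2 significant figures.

1/t_eff = 1/t_phys + 1/t_biol = 1/6.01 + 1/25.4 = 0.20576 per hour.
t_eff = 6.01 × 25.4 / (6.01 + 25.4) ≈ 4.86 hours.
Remaining = 1540 × (1/2)^(8.59/4.86) = 1540 × (1/2)^1.7675 ≈ 452.33 MBq.

450 MBq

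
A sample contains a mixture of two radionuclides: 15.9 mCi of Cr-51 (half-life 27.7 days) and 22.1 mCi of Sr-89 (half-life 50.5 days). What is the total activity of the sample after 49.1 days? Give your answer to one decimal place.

15.9 mCi

Cr-51: 15.9 × (1/2)^(49.1/27.7) = 15.9 × (1/2)^1.7726 ≈ 4.6537 mCi.
Sr-89: 22.1 × (1/2)^(49.1/50.5) = 22.1 × (1/2)^0.97228 ≈ 11.264 mCi.
Total = 4.6537 + 11.264 ≈ 15.918 mCi.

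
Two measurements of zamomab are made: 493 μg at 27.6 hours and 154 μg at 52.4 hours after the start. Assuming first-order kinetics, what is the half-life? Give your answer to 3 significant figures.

Over Δt = 52.4 − 27.6 = 24.8 hours, the level fell by a factor of 493/154 ≈ 3.2013.
n = log₂(3.2013) ≈ 1.6787 half-lives, so t½ = 24.8/1.6787 ≈ 14.774 hours.

14.8 hours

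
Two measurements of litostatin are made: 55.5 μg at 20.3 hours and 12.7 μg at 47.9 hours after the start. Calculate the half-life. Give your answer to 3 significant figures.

Over Δt = 47.9 − 20.3 = 27.6 hours, the level fell by a factor of 55.5/12.7 ≈ 4.3701.
n = log₂(4.3701) ≈ 2.1277 half-lives, so t½ = 27.6/2.1277 ≈ 12.972 hours.

13.0 hours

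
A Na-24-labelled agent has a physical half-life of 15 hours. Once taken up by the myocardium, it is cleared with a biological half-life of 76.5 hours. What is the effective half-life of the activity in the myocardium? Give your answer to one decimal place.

1/t_eff = 1/t_phys + 1/t_biol = 1/15 + 1/76.5 = 0.079739 per hour.
t_eff = 15 × 76.5 / (15 + 76.5) ≈ 12.541 hours.

12.5 hours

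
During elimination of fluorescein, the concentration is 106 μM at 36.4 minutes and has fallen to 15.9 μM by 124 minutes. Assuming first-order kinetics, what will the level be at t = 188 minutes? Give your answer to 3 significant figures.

3.98 μM

Over Δt = 124 − 36.4 = 87.6 minutes, the level fell by a factor of 106/15.9 ≈ 6.6667.
n = log₂(6.6667) ≈ 2.737 half-lives, so t½ = 87.6/2.737 ≈ 32.006 minutes.
From t = 124 to t = 188: 15.9 × (1/2)^((188−124)/32.006) ≈ 3.9761 μM.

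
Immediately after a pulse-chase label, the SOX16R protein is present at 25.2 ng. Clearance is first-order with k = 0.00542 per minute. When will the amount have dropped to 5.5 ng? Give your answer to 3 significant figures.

281 minutes

t½ = ln 2 / k = 0.69315 / 0.00542 ≈ 127.89 minutes.
Fraction remaining = 5.5/25.2 ≈ 0.21825.
n = log₂(25.2/5.5) = ln(4.5818)/ln 2 ≈ 2.1959 half-lives.
t = n × t½ = 2.1959 × 127.89 ≈ 280.83 minutes.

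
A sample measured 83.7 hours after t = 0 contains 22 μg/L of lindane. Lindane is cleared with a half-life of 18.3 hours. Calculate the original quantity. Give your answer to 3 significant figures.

Number of half-lives elapsed: n = 83.7/18.3 ≈ 4.5738.
A₀ = A × 2^n = 22 × 2^4.5738 = 22 × 23.815 ≈ 523.92 μg/L.

524 μg/L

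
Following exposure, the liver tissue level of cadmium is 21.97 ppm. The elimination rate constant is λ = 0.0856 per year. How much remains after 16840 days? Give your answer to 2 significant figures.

0.42 ppm

t½ = ln 2 / λ = 0.69315 / 0.0856 ≈ 8.0975 years.
Convert the elapsed time: 16840 days = 46.137 years.
Number of half-lives: n = 46.137/8.0975 ≈ 5.6977.
Remaining = 21.97 × (1/2)^5.6977 = 21.97 × 0.019268 ≈ 0.42331 ppm.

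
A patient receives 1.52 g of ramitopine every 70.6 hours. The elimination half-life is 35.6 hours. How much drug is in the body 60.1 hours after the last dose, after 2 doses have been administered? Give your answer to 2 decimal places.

The 2 doses were given 130.7, 60.1 hours ago.
Total = 1.52·(1/2)^(130.7/35.6) + 1.52·(1/2)^(60.1/35.6)
      = 0.1193 + 0.47168 ≈ 0.59098 g.

0.59 g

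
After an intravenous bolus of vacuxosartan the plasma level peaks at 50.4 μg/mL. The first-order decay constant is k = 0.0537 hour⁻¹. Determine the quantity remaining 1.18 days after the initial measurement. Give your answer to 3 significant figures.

11.0 μg/mL

t½ = ln 2 / k = 0.69315 / 0.0537 ≈ 12.908 hours.
Convert the elapsed time: 1.18 days = 28.32 hours.
Number of half-lives: n = 28.32/12.908 ≈ 2.194.
Remaining = 50.4 × (1/2)^2.194 = 50.4 × 0.21854 ≈ 11.014 μg/mL.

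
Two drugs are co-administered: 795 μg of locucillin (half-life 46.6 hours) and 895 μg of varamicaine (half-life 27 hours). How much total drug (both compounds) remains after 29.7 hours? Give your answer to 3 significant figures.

929 μg

locucillin: 795 × (1/2)^(29.7/46.6) = 795 × (1/2)^0.63734 ≈ 511.1 μg.
varamicaine: 895 × (1/2)^(29.7/27) = 895 × (1/2)^1.1 ≈ 417.53 μg.
Total = 511.1 + 417.53 ≈ 928.64 μg.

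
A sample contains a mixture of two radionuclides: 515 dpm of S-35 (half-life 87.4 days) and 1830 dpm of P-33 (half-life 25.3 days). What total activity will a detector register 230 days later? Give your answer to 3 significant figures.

S-35: 515 × (1/2)^(230/87.4) = 515 × (1/2)^2.6316 ≈ 83.104 dpm.
P-33: 1830 × (1/2)^(230/25.3) = 1830 × (1/2)^9.0909 ≈ 3.3559 dpm.
Total = 83.104 + 3.3559 ≈ 86.46 dpm.

86.5 dpm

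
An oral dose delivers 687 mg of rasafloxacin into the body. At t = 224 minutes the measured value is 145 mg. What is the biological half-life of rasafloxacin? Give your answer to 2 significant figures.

100 minutes

A/A₀ = 145/687 ≈ 0.21106.
n = log₂(4.7379) ≈ 2.2443 half-lives elapsed in 224 minutes.
t½ = 224/2.2443 ≈ 99.81 minutes.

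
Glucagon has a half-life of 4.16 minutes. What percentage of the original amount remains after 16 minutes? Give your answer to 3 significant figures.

n = 16/4.16 ≈ 3.8462 half-lives.
Fraction remaining = (1/2)^3.8462 ≈ 0.069533, i.e. 6.9533%.

6.95%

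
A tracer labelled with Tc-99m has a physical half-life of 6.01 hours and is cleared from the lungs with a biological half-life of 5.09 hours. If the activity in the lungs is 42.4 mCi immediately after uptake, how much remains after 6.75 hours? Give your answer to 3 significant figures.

7.76 mCi

1/t_eff = 1/t_phys + 1/t_biol = 1/6.01 + 1/5.09 = 0.36285 per hour.
t_eff = 6.01 × 5.09 / (6.01 + 5.09) ≈ 2.7559 hours.
Remaining = 42.4 × (1/2)^(6.75/2.7559) = 42.4 × (1/2)^2.4493 ≈ 7.7636 mCi.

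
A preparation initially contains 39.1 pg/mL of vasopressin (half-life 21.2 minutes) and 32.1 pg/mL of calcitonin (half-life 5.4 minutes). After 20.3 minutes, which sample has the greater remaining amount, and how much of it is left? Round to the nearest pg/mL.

vasopressin, 20 pg/mL

vasopressin: 39.1 × (1/2)^0.95755 ≈ 20.134 pg/mL.
calcitonin: 32.1 × (1/2)^3.7593 ≈ 2.3706 pg/mL.
Vasopressin has more remaining, at ≈ 20.134 pg/mL.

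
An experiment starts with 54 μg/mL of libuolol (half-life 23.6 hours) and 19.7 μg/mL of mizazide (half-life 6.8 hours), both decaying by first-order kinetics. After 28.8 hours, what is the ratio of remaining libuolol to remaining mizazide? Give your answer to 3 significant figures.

libuolol: 54 × (1/2)^(28.8/23.6) = 54 × (1/2)^1.2203 ≈ 23.176 μg/mL.
mizazide: 19.7 × (1/2)^(28.8/6.8) = 19.7 × (1/2)^4.2353 ≈ 1.046 μg/mL.
Ratio ≈ 23.176 / 1.046 ≈ 22.157.

22.2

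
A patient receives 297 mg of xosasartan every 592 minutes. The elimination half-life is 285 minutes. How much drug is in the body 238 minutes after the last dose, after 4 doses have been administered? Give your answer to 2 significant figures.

The 4 doses were given 2014, 1422, 830, 238 minutes ago.
Total = 297·(1/2)^(2014/285) + 297·(1/2)^(1422/285) + 297·(1/2)^(830/285) + 297·(1/2)^(238/285)
      = 2.2155 + 9.3492 + 39.452 + 166.48 ≈ 217.5 mg.

220 mg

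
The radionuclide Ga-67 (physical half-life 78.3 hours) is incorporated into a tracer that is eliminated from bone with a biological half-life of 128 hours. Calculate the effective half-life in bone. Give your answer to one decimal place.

1/t_eff = 1/t_phys + 1/t_biol = 1/78.3 + 1/128 = 0.020584 per hour.
t_eff = 78.3 × 128 / (78.3 + 128) ≈ 48.582 hours.

48.6 hours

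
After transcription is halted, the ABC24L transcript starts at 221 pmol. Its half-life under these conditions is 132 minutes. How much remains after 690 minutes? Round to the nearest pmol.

6 pmol

Number of half-lives: n = 690/132 ≈ 5.2273.
Remaining = 221 × (1/2)^5.2273 = 221 × 0.026695 ≈ 5.8997 pmol.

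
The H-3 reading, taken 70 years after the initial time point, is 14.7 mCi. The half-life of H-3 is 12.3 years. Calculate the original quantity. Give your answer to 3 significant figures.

759 mCi

Number of half-lives elapsed: n = 70/12.3 ≈ 5.6911.
A₀ = A × 2^n = 14.7 × 2^5.6911 = 14.7 × 51.663 ≈ 759.44 mCi.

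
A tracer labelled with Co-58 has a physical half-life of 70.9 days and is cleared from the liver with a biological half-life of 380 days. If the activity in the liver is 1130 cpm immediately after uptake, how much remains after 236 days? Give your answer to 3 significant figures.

73.1 cpm

1/t_eff = 1/t_phys + 1/t_biol = 1/70.9 + 1/380 = 0.016736 per day.
t_eff = 70.9 × 380 / (70.9 + 380) ≈ 59.752 days.
Remaining = 1130 × (1/2)^(236/59.752) = 1130 × (1/2)^3.9497 ≈ 73.132 cpm.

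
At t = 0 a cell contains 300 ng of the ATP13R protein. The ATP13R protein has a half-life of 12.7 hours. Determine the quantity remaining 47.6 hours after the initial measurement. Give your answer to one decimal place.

22.3 ng

Number of half-lives: n = 47.6/12.7 ≈ 3.748.
Remaining = 300 × (1/2)^3.748 = 300 × 0.074427 ≈ 22.328 ng.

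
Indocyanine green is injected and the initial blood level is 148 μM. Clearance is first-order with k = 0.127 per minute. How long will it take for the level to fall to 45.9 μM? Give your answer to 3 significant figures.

9.22 minutes

t½ = ln 2 / k = 0.69315 / 0.127 ≈ 5.4579 minutes.
Fraction remaining = 45.9/148 ≈ 0.31014.
n = log₂(148/45.9) = ln(3.2244)/ln 2 ≈ 1.689 half-lives.
t = n × t½ = 1.689 × 5.4579 ≈ 9.2185 minutes.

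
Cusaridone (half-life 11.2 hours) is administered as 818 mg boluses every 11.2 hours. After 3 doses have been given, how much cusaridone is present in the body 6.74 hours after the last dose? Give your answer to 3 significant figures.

943 mg

The 3 doses were given 29.14, 17.94, 6.74 hours ago.
Total = 818·(1/2)^(29.14/11.2) + 818·(1/2)^(17.94/11.2) + 818·(1/2)^(6.74/11.2)
      = 134.75 + 269.51 + 539.01 ≈ 943.27 mg.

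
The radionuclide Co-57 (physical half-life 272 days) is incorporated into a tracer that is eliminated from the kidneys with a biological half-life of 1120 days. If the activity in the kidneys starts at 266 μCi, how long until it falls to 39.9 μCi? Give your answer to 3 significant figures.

599 days

1/t_eff = 1/t_phys + 1/t_biol = 1/272 + 1/1120 = 0.0045693 per day.
t_eff = 272 × 1120 / (272 + 1120) ≈ 218.85 days.
n = log₂(266/39.9) ≈ 2.737; t = 2.737 × 218.85 ≈ 598.99 days.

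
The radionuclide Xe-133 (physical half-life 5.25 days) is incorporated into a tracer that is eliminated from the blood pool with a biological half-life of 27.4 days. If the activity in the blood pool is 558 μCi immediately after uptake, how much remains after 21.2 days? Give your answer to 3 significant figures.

1/t_eff = 1/t_phys + 1/t_biol = 1/5.25 + 1/27.4 = 0.22697 per day.
t_eff = 5.25 × 27.4 / (5.25 + 27.4) ≈ 4.4058 days.
Remaining = 558 × (1/2)^(21.2/4.4058) = 558 × (1/2)^4.8118 ≈ 19.867 μCi.

19.9 μCi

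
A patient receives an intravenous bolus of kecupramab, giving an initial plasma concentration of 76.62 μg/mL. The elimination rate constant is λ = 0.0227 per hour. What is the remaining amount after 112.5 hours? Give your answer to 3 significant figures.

5.96 μg/mL

t½ = ln 2 / λ = 0.69315 / 0.0227 ≈ 30.535 hours.
Number of half-lives: n = 112.5/30.535 ≈ 3.6843.
Remaining = 76.62 × (1/2)^3.6843 = 76.62 × 0.077789 ≈ 5.9602 μg/mL.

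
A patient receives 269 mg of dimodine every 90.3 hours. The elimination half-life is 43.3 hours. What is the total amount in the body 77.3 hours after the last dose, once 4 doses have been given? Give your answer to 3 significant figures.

102 mg

The 4 doses were given 348.2, 257.9, 167.6, 77.3 hours ago.
Total = 269·(1/2)^(348.2/43.3) + 269·(1/2)^(257.9/43.3) + 269·(1/2)^(167.6/43.3) + 269·(1/2)^(77.3/43.3)
      = 1.0209 + 4.3329 + 18.389 + 78.045 ≈ 101.79 mg.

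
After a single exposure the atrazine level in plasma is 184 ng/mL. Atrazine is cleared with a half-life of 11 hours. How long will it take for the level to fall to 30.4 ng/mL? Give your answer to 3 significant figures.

28.6 hours

Fraction remaining = 30.4/184 ≈ 0.16522.
n = log₂(184/30.4) = ln(6.0526)/ln 2 ≈ 2.5976 half-lives.
t = n × t½ = 2.5976 × 11 ≈ 28.573 hours.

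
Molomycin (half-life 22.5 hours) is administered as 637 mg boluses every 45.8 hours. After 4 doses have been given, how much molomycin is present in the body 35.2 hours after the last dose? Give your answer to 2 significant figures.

The 4 doses were given 172.6, 126.8, 81, 35.2 hours ago.
Total = 637·(1/2)^(172.6/22.5) + 637·(1/2)^(126.8/22.5) + 637·(1/2)^(81/22.5) + 637·(1/2)^(35.2/22.5)
      = 3.1254 + 12.814 + 52.533 + 215.37 ≈ 283.85 mg.

280 mg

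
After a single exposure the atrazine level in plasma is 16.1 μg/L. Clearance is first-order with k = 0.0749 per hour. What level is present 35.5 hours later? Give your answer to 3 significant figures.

1.13 μg/L

t½ = ln 2 / k = 0.69315 / 0.0749 ≈ 9.2543 hours.
Number of half-lives: n = 35.5/9.2543 ≈ 3.8361.
Remaining = 16.1 × (1/2)^3.8361 = 16.1 × 0.070022 ≈ 1.1273 μg/L.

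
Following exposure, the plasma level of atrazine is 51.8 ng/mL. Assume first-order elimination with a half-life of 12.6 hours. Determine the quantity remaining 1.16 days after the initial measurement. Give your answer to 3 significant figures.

Convert the elapsed time: 1.16 days = 27.84 hours.
Number of half-lives: n = 27.84/12.6 ≈ 2.2095.
Remaining = 51.8 × (1/2)^2.2095 = 51.8 × 0.21621 ≈ 11.199 ng/mL.

11.2 ng/mL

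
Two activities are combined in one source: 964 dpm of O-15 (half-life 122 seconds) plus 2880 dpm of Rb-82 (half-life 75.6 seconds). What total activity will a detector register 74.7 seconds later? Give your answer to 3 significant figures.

O-15: 964 × (1/2)^(74.7/122) = 964 × (1/2)^0.6123 ≈ 630.61 dpm.
Rb-82: 2880 × (1/2)^(74.7/75.6) = 2880 × (1/2)^0.9881 ≈ 1451.9 dpm.
Total = 630.61 + 1451.9 ≈ 2082.5 dpm.

2080 dpm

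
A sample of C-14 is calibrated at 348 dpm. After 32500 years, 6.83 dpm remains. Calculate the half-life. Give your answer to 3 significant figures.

5730 years

A/A₀ = 6.83/348 ≈ 0.019626.
n = log₂(50.952) ≈ 5.6711 half-lives elapsed in 32500 years.
t½ = 32500/5.6711 ≈ 5730.9 years.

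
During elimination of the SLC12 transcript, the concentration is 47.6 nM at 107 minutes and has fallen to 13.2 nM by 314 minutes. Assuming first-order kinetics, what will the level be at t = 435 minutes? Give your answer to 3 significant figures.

6.24 nM

Over Δt = 314 − 107 = 207 minutes, the level fell by a factor of 47.6/13.2 ≈ 3.6061.
n = log₂(3.6061) ≈ 1.8504 half-lives, so t½ = 207/1.8504 ≈ 111.87 minutes.
From t = 314 to t = 435: 13.2 × (1/2)^((435−314)/111.87) ≈ 6.2368 nM.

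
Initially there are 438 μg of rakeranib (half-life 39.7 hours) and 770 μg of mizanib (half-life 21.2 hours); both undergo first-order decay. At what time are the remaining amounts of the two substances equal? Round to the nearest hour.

37 hours

Set 438·(1/2)^(t/39.7) = 770·(1/2)^(t/21.2).
Taking log₂: log₂(438/770) = t·(1/39.7 − 1/21.2).
log₂(0.56883) = -0.81393; 1/39.7 − 1/21.2 = -0.021981.
t = -0.81393 / -0.021981 ≈ 37.029 hours.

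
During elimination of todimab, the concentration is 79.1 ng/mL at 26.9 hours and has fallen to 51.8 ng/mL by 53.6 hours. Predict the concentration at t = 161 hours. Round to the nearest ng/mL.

9 ng/mL

Over Δt = 53.6 − 26.9 = 26.7 hours, the level fell by a factor of 79.1/51.8 ≈ 1.527.
n = log₂(1.527) ≈ 0.61073 half-lives, so t½ = 26.7/0.61073 ≈ 43.718 hours.
From t = 53.6 to t = 161: 51.8 × (1/2)^((161−53.6)/43.718) ≈ 9.4365 ng/mL.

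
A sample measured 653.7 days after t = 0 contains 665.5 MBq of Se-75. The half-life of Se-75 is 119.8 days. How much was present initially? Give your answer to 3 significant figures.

Number of half-lives elapsed: n = 653.7/119.8 ≈ 5.4566.
A₀ = A × 2^n = 665.5 × 2^5.4566 = 665.5 × 43.914 ≈ 29224 MBq.

29200 MBq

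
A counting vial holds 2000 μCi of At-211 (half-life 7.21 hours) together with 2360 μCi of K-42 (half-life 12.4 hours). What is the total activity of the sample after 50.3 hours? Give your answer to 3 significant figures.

158 μCi

At-211: 2000 × (1/2)^(50.3/7.21) = 2000 × (1/2)^6.9764 ≈ 15.882 μCi.
K-42: 2360 × (1/2)^(50.3/12.4) = 2360 × (1/2)^4.0565 ≈ 141.84 μCi.
Total = 15.882 + 141.84 ≈ 157.72 μCi.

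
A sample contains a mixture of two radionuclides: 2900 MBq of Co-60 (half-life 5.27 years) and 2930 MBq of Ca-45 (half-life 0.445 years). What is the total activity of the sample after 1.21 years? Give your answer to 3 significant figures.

Co-60: 2900 × (1/2)^(1.21/5.27) = 2900 × (1/2)^0.2296 ≈ 2473.3 MBq.
Ca-45: 2930 × (1/2)^(1.21/0.445) = 2930 × (1/2)^2.7191 ≈ 444.98 MBq.
Total = 2473.3 + 444.98 ≈ 2918.3 MBq.

2920 MBq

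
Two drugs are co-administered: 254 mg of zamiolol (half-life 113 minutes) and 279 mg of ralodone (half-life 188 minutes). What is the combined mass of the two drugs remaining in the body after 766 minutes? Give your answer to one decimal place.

18.9 mg

zamiolol: 254 × (1/2)^(766/113) = 254 × (1/2)^6.7788 ≈ 2.3133 mg.
ralodone: 279 × (1/2)^(766/188) = 279 × (1/2)^4.0745 ≈ 16.56 mg.
Total = 2.3133 + 16.56 ≈ 18.874 mg.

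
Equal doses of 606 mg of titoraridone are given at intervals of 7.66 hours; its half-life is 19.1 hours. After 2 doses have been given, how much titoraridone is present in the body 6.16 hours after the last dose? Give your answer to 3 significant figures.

852 mg

The 2 doses were given 13.82, 6.16 hours ago.
Total = 606·(1/2)^(13.82/19.1) + 606·(1/2)^(6.16/19.1)
      = 366.99 + 484.6 ≈ 851.6 mg.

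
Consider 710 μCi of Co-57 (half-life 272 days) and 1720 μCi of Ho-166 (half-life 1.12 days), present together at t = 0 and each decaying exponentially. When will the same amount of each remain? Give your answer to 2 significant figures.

Set 710·(1/2)^(t/272) = 1720·(1/2)^(t/1.12).
Taking log₂: log₂(710/1720) = t·(1/272 − 1/1.12).
log₂(0.41279) = -1.2765; 1/272 − 1/1.12 = -0.88918.
t = -1.2765 / -0.88918 ≈ 1.4356 days.

1.4 days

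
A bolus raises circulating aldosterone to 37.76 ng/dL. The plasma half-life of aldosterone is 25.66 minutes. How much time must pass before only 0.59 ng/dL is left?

0.59/37.76 = 1/64, so 6 half-lives have elapsed.
t = 6 × 25.66 = 153.96 minutes.

153.96 minutes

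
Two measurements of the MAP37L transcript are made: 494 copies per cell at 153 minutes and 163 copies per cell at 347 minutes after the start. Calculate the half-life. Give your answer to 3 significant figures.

Over Δt = 347 − 153 = 194 minutes, the level fell by a factor of 494/163 ≈ 3.0307.
n = log₂(3.0307) ≈ 1.5996 half-lives, so t½ = 194/1.5996 ≈ 121.28 minutes.

121 minutes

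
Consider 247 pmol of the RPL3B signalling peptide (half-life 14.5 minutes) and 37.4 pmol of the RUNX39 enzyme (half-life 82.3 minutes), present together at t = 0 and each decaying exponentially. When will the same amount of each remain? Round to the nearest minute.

Set 247·(1/2)^(t/14.5) = 37.4·(1/2)^(t/82.3).
Taking log₂: log₂(247/37.4) = t·(1/14.5 − 1/82.3).
log₂(6.6043) = 2.7234; 1/14.5 − 1/82.3 = 0.056815.
t = 2.7234 / 0.056815 ≈ 47.935 minutes.

48 minutes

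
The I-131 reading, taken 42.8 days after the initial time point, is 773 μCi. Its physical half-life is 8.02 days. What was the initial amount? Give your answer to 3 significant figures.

31200 μCi

Number of half-lives elapsed: n = 42.8/8.02 ≈ 5.3367.
A₀ = A × 2^n = 773 × 2^5.3367 = 773 × 40.411 ≈ 31237 μCi.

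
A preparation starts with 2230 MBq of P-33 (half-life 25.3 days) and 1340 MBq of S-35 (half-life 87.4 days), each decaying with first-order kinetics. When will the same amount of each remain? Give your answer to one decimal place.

26.2 days

Set 2230·(1/2)^(t/25.3) = 1340·(1/2)^(t/87.4).
Taking log₂: log₂(2230/1340) = t·(1/25.3 − 1/87.4).
log₂(1.6642) = 0.73481; 1/25.3 − 1/87.4 = 0.028084.
t = 0.73481 / 0.028084 ≈ 26.165 days.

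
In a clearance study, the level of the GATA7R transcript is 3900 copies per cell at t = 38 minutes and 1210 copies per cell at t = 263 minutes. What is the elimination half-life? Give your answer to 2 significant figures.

Over Δt = 263 − 38 = 225 minutes, the level fell by a factor of 3900/1210 ≈ 3.2231.
n = log₂(3.2231) ≈ 1.6885 half-lives, so t½ = 225/1.6885 ≈ 133.26 minutes.

130 minutes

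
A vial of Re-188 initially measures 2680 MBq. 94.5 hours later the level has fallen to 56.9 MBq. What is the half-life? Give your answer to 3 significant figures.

A/A₀ = 56.9/2680 ≈ 0.021231.
n = log₂(47.1) ≈ 5.5577 half-lives elapsed in 94.5 hours.
t½ = 94.5/5.5577 ≈ 17.004 hours.

17.0 hours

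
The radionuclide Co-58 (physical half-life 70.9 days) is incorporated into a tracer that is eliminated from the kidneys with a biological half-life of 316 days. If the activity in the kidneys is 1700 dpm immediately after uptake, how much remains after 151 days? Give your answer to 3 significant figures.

1/t_eff = 1/t_phys + 1/t_biol = 1/70.9 + 1/316 = 0.017269 per day.
t_eff = 70.9 × 316 / (70.9 + 316) ≈ 57.907 days.
Remaining = 1700 × (1/2)^(151/57.907) = 1700 × (1/2)^2.6076 ≈ 278.92 dpm.

279 dpm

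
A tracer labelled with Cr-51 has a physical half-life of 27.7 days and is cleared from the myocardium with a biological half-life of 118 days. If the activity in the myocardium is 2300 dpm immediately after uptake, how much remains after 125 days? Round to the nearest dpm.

48 dpm

1/t_eff = 1/t_phys + 1/t_biol = 1/27.7 + 1/118 = 0.044576 per day.
t_eff = 27.7 × 118 / (27.7 + 118) ≈ 22.434 days.
Remaining = 2300 × (1/2)^(125/22.434) = 2300 × (1/2)^5.572 ≈ 48.351 dpm.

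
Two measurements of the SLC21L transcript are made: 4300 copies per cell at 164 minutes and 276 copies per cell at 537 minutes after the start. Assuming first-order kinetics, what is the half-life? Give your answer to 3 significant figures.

Over Δt = 537 − 164 = 373 minutes, the level fell by a factor of 4300/276 ≈ 15.58.
n = log₂(15.58) ≈ 3.9616 half-lives, so t½ = 373/3.9616 ≈ 94.154 minutes.

94.2 minutes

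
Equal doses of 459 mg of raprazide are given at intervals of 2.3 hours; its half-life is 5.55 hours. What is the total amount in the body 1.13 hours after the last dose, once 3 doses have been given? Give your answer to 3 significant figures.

922 mg

The 3 doses were given 5.73, 3.43, 1.13 hours ago.
Total = 459·(1/2)^(5.73/5.55) + 459·(1/2)^(3.43/5.55) + 459·(1/2)^(1.13/5.55)
      = 224.4 + 299.07 + 398.59 ≈ 922.05 mg.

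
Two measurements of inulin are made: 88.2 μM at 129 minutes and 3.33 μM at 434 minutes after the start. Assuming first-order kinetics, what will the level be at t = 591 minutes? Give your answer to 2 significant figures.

Over Δt = 434 − 129 = 305 minutes, the level fell by a factor of 88.2/3.33 ≈ 26.486.
n = log₂(26.486) ≈ 4.7272 half-lives, so t½ = 305/4.7272 ≈ 64.52 minutes.
From t = 434 to t = 591: 3.33 × (1/2)^((591−434)/64.52) ≈ 0.61651 μM.

0.62 μM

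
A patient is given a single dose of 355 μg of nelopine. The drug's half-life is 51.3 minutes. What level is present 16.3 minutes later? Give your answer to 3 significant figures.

285 μg

Number of half-lives: n = 16.3/51.3 ≈ 0.31774.
Remaining = 355 × (1/2)^0.31774 = 355 × 0.80233 ≈ 284.83 μg.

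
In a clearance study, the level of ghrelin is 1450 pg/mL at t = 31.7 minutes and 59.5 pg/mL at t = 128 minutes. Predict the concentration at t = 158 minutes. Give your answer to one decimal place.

22.0 pg/mL

Over Δt = 128 − 31.7 = 96.3 minutes, the level fell by a factor of 1450/59.5 ≈ 24.37.
n = log₂(24.37) ≈ 4.607 half-lives, so t½ = 96.3/4.607 ≈ 20.903 minutes.
From t = 128 to t = 158: 59.5 × (1/2)^((158−128)/20.903) ≈ 22.003 pg/mL.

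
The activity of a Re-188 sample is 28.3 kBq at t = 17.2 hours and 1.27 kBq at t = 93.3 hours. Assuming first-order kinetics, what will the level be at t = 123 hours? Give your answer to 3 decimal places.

0.378 kBq

Over Δt = 93.3 − 17.2 = 76.1 hours, the level fell by a factor of 28.3/1.27 ≈ 22.283.
n = log₂(22.283) ≈ 4.4779 half-lives, so t½ = 76.1/4.4779 ≈ 16.995 hours.
From t = 93.3 to t = 123: 1.27 × (1/2)^((123−93.3)/16.995) ≈ 0.3782 kBq.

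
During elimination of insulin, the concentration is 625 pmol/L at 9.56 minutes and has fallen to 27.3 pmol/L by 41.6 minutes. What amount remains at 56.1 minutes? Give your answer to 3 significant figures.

Over Δt = 41.6 − 9.56 = 32.04 minutes, the level fell by a factor of 625/27.3 ≈ 22.894.
n = log₂(22.894) ≈ 4.5169 half-lives, so t½ = 32.04/4.5169 ≈ 7.0934 minutes.
From t = 41.6 to t = 56.1: 27.3 × (1/2)^((56.1−41.6)/7.0934) ≈ 6.6193 pmol/L.

6.62 pmol/L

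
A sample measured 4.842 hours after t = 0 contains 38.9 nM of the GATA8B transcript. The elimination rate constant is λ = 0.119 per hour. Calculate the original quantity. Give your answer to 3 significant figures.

t½ = ln 2 / λ = 0.69315 / 0.119 ≈ 5.8248 hours.
Number of half-lives elapsed: n = 4.842/5.8248 ≈ 0.83128.
A₀ = A × 2^n = 38.9 × 2^0.83128 = 38.9 × 1.7793 ≈ 69.213 nM.

69.2 nM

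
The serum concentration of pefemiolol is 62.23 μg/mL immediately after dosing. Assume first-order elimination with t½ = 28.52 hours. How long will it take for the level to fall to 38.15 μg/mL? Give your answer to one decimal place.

20.1 hours

Fraction remaining = 38.15/62.23 ≈ 0.61305.
n = log₂(62.23/38.15) = ln(1.6312)/ln 2 ≈ 0.70593 half-lives.
t = n × t½ = 0.70593 × 28.52 ≈ 20.133 hours.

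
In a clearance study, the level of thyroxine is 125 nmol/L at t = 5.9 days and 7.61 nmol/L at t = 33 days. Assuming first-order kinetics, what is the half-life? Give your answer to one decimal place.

Over Δt = 33 − 5.9 = 27.1 days, the level fell by a factor of 125/7.61 ≈ 16.426.
n = log₂(16.426) ≈ 4.0379 half-lives, so t½ = 27.1/4.0379 ≈ 6.7114 days.

6.7 days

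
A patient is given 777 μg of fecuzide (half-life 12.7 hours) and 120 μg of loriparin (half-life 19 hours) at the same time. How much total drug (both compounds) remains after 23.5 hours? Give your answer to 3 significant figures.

fecuzide: 777 × (1/2)^(23.5/12.7) = 777 × (1/2)^1.8504 ≈ 215.48 μg.
loriparin: 120 × (1/2)^(23.5/19) = 120 × (1/2)^1.2368 ≈ 50.916 μg.
Total = 215.48 + 50.916 ≈ 266.39 μg.

266 μg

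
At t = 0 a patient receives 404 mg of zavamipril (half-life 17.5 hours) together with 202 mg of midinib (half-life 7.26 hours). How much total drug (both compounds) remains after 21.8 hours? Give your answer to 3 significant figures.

zavamipril: 404 × (1/2)^(21.8/17.5) = 404 × (1/2)^1.2457 ≈ 170.37 mg.
midinib: 202 × (1/2)^(21.8/7.26) = 202 × (1/2)^3.0028 ≈ 25.202 mg.
Total = 170.37 + 25.202 ≈ 195.57 mg.

196 mg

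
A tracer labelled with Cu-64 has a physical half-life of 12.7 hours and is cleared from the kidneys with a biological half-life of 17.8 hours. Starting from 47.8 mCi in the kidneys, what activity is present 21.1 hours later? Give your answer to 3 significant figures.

1/t_eff = 1/t_phys + 1/t_biol = 1/12.7 + 1/17.8 = 0.13492 per hour.
t_eff = 12.7 × 17.8 / (12.7 + 17.8) ≈ 7.4118 hours.
Remaining = 47.8 × (1/2)^(21.1/7.4118) = 47.8 × (1/2)^2.8468 ≈ 6.6444 mCi.

6.64 mCi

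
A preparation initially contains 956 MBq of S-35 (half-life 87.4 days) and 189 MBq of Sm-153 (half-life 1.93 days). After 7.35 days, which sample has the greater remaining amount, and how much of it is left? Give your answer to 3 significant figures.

S-35, 902 MBq

S-35: 956 × (1/2)^0.084096 ≈ 901.87 MBq.
Sm-153: 189 × (1/2)^3.8083 ≈ 13.491 MBq.
S-35 has more remaining, at ≈ 901.87 MBq.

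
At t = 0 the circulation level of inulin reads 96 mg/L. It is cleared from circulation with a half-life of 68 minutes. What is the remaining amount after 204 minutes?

12 mg/L

Elapsed time is 3 half-lives (204/68).
Each half-life halves the amount: 96 × (1/2)^3 = 96/8 = 12 mg/L.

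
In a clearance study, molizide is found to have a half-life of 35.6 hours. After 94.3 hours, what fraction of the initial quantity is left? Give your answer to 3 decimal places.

0.159

n = 94.3/35.6 ≈ 2.6489 half-lives.
Fraction remaining = (1/2)^2.6489 ≈ 0.15944.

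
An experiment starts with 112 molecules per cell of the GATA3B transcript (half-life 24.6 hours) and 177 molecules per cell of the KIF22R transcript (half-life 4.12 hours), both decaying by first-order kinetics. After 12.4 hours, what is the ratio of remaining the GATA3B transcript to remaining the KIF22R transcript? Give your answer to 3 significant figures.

GATA3B transcript: 112 × (1/2)^(12.4/24.6) = 112 × (1/2)^0.50407 ≈ 78.973 molecules per cell.
KIF22R transcript: 177 × (1/2)^(12.4/4.12) = 177 × (1/2)^3.0097 ≈ 21.977 molecules per cell.
Ratio ≈ 78.973 / 21.977 ≈ 3.5935.

3.59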